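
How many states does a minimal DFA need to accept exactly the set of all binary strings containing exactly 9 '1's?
By Myhill–Nerode, count the distinguishable equivalence classes: 11 classes — having seen 0, 1, …, 9, or >9 copies of '1'; the count-9 class is the only accepting one and >9 is dead.
11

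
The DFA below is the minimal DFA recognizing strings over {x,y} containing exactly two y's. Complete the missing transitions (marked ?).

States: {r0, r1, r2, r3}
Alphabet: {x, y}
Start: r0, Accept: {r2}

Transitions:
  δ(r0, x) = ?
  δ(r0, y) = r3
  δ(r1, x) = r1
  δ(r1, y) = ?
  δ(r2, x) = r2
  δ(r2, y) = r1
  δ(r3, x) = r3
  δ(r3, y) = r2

From the language and accept set, identify what each state tracks — r0: zero y's; r1: ≥ three y's (dead); r2: two y's; r3: one y.
Each missing δ(q, a) is the state matching the new tracked value after reading a.
δ(r0, x) = r0; δ(r1, y) = r1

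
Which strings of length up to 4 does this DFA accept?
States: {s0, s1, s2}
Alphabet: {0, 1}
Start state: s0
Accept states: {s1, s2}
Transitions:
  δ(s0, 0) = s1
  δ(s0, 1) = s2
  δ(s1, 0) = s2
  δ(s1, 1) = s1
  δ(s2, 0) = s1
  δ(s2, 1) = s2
0, 1, 00, 01, 10, 11, 000, 001, 010, 011, 100, 101, 110, 111, 0000, 0001, 0010, 0011, 0100, 0101, 0110, 0111, 1000, 1001, 1010, 1011, 1100, 1101, 1110, 1111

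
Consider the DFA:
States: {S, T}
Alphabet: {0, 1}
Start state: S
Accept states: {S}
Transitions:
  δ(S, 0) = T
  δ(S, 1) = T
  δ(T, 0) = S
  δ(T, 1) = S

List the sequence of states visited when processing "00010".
read '0': S → T
  read '0': T → S
  read '0': S → T
  read '1': T → S
  read '0': S → T
S -> T -> S -> T -> S -> T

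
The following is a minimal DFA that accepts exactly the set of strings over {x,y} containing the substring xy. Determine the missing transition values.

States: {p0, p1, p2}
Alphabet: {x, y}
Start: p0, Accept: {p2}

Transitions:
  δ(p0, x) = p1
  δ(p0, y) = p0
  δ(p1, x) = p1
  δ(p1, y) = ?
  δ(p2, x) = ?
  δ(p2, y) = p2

From the language and accept set, identify what each state tracks — p0: no x seen yet; p1: seen a x, waiting for y; p2: substring xy seen.
Each missing δ(q, a) is the state matching the new tracked value after reading a.
δ(p1, y) = p2; δ(p2, x) = p2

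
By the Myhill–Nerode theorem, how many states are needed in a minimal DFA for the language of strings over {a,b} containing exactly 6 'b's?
By Myhill–Nerode, count the distinguishable equivalence classes: 8 classes — having seen 0, 1, …, 6, or >6 copies of 'b'; the count-6 class is the only accepting one and >6 is dead.
8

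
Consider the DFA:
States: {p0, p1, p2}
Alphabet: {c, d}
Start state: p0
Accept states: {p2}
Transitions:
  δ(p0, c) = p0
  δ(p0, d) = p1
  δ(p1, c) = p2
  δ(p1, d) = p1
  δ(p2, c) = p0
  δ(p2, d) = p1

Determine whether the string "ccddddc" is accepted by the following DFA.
Processing string "ccddddc":
  p0 --c--> p0
  p0 --c--> p0
  p0 --d--> p1
  p1 --d--> p1
  p1 --d--> p1
  p1 --d--> p1
  p1 --c--> p2
Final state: p2
Accept states: {p2}
Yes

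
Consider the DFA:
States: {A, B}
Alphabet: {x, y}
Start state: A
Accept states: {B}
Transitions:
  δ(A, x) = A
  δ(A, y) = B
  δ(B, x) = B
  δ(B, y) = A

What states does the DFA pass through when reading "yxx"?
read 'y': A → B
  read 'x': B → B
  read 'x': B → B
A -> B -> B -> B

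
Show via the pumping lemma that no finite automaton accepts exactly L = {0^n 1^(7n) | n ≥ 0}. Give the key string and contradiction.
Assume L is regular with pumping length p. Idea: pumping the 0-block breaks the 1:7 ratio.
Choose s = 0^p 1^(7p) (length 8p ≥ p). By the pumping lemma, s = xyz with |xy| ≤ p, |y| > 0, so y = 0^k with k ≥ 1. Then xy²z = 0^(p+k) 1^(7p). For this to be in L we would need 7p = 7(p+k), i.e. 7k = 0, contradicting k ≥ 1. So xy²z ∉ L.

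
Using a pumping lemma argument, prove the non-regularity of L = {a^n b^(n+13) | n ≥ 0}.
Assume L is regular with pumping length p. Idea: pumping the a-block breaks the fixed offset of 13.
Choose s = a^p b^(p+13) ∈ L. By the pumping lemma, s = xyz with |xy| ≤ p, |y| > 0, so y = a^k with k ≥ 1. Then xy²z = a^(p+k) b^(p+13). For this to be in L we would need p+13 = (p+k)+13, i.e. k = 0, contradicting k ≥ 1. So xy²z ∉ L.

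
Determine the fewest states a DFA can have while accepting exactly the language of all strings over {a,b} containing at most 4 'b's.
By Myhill–Nerode, count the distinguishable equivalence classes: 6 classes — having seen 0, 1, …, 4, or >4 copies of 'b'; counts 0 through 4 are accepting and >4 is dead.
6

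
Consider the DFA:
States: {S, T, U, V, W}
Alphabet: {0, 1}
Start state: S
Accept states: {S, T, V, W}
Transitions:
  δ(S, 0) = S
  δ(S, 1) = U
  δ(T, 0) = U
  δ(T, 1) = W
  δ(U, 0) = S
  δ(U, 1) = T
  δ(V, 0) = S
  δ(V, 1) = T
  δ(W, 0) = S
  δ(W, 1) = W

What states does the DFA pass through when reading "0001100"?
read '0': S → S
  read '0': S → S
  read '0': S → S
  read '1': S → U
  read '1': U → T
  read '0': T → U
  read '0': U → S
S -> S -> S -> S -> U -> T -> U -> S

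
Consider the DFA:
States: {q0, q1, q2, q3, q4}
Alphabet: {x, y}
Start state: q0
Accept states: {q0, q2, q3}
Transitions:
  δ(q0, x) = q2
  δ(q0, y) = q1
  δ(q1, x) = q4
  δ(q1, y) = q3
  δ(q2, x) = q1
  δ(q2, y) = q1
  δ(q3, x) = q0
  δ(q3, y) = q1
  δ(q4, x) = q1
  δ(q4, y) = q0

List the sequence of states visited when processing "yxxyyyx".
read 'y': q0 → q1
  read 'x': q1 → q4
  read 'x': q4 → q1
  read 'y': q1 → q3
  read 'y': q3 → q1
  read 'y': q1 → q3
  read 'x': q3 → q0
q0 -> q1 -> q4 -> q1 -> q3 -> q1 -> q3 -> q0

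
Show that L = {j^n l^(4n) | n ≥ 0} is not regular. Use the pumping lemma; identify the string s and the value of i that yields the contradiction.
Assume L is regular with pumping length p. Idea: pumping the j-block breaks the 1:4 ratio.
Choose s = j^p l^(4p) (length 5p ≥ p). By the pumping lemma, s = xyz with |xy| ≤ p, |y| > 0, so y = j^k with k ≥ 1. Then xy²z = j^(p+k) l^(4p). For this to be in L we would need 4p = 4(p+k), i.e. 4k = 0, contradicting k ≥ 1. So xy²z ∉ L.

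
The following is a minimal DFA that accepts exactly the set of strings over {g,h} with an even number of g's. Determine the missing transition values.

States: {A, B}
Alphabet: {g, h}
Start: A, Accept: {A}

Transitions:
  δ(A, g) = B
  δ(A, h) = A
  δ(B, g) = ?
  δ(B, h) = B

From the language and accept set, identify what each state tracks — A: even number of g's so far; B: odd number of g's so far.
Each missing δ(q, a) is the state matching the new tracked value after reading a.
δ(B, g) = A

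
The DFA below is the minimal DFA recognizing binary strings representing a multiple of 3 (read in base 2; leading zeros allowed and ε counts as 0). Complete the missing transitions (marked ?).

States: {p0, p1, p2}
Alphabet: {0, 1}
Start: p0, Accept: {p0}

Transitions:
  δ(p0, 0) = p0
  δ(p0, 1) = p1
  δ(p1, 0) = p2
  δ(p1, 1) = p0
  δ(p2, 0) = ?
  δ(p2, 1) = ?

From the language and accept set, identify what each state tracks — p0: value ≡ 0 (mod 3); p1: value ≡ 1 (mod 3); p2: value ≡ 2 (mod 3).
Each missing δ(q, a) is the state matching the new tracked value after reading a.
δ(p2, 0) = p1; δ(p2, 1) = p2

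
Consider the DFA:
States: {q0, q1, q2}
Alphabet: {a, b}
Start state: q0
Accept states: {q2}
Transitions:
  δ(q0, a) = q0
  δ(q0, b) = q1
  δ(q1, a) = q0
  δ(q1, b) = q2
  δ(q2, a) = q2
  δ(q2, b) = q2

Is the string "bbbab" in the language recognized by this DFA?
Processing string "bbbab":
  q0 --b--> q1
  q1 --b--> q2
  q2 --b--> q2
  q2 --a--> q2
  q2 --b--> q2
Final state: q2
Accept states: {q2}
Yes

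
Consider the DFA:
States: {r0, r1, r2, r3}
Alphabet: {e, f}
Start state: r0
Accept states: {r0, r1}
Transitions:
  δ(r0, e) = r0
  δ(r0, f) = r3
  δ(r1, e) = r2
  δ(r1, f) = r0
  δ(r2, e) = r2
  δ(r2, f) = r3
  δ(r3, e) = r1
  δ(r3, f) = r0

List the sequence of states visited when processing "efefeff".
read 'e': r0 → r0
  read 'f': r0 → r3
  read 'e': r3 → r1
  read 'f': r1 → r0
  read 'e': r0 → r0
  read 'f': r0 → r3
  read 'f': r3 → r0
r0 -> r0 -> r3 -> r1 -> r0 -> r0 -> r3 -> r0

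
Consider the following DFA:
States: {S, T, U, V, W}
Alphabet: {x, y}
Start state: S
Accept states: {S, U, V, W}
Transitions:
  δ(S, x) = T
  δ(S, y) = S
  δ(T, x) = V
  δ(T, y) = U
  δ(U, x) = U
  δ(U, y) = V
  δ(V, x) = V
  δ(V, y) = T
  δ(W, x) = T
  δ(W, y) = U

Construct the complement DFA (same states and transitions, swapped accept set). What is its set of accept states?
Complement accept states = All states \ Original accept states
= {S, T, U, V, W} \ {S, U, V, W}
{T}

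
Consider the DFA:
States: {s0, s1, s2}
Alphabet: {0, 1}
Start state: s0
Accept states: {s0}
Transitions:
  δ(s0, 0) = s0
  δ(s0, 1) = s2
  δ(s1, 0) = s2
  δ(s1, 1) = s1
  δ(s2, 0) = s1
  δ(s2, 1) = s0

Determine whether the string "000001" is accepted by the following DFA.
Processing string "000001":
  s0 --0--> s0
  s0 --0--> s0
  s0 --0--> s0
  s0 --0--> s0
  s0 --0--> s0
  s0 --1--> s2
Final state: s2
Accept states: {s0}
No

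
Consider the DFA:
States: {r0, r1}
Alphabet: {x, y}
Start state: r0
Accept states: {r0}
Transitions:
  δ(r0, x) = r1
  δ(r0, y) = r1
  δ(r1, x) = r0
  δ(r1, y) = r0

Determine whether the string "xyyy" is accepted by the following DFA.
Processing string "xyyy":
  r0 --x--> r1
  r1 --y--> r0
  r0 --y--> r1
  r1 --y--> r0
Final state: r0
Accept states: {r0}
Yes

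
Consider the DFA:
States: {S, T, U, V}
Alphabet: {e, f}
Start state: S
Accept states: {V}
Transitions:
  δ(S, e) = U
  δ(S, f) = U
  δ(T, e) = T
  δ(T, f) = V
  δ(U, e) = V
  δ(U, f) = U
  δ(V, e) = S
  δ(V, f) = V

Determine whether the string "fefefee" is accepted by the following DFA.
Processing string "fefefee":
  S --f--> U
  U --e--> V
  V --f--> V
  V --e--> S
  S --f--> U
  U --e--> V
  V --e--> S
Final state: S
Accept states: {V}
No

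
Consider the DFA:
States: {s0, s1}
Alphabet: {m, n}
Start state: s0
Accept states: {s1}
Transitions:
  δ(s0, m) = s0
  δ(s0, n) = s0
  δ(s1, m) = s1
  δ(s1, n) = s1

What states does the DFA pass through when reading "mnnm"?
read 'm': s0 → s0
  read 'n': s0 → s0
  read 'n': s0 → s0
  read 'm': s0 → s0
s0 -> s0 -> s0 -> s0 -> s0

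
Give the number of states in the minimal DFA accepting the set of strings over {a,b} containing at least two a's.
By Myhill–Nerode, count the distinguishable equivalence classes: three classes — 0, 1, or ≥2 a's seen.
3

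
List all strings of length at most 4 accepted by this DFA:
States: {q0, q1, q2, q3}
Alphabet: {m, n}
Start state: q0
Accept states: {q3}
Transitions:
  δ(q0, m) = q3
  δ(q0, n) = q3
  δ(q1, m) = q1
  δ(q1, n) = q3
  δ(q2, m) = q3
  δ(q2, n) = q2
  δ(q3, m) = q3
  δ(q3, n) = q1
m, n, mm, nm, mmm, mnn, nmm, nnn, mmmm, mmnn, mnmn, mnnm, nmmm, nmnn, nnmn, nnnm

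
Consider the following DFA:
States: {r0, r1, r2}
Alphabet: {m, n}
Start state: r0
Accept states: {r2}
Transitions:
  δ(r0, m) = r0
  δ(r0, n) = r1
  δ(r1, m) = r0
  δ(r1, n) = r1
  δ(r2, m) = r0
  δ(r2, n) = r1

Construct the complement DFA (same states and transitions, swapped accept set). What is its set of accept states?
Complement accept states = All states \ Original accept states
= {r0, r1, r2} \ {r2}
{r0, r1}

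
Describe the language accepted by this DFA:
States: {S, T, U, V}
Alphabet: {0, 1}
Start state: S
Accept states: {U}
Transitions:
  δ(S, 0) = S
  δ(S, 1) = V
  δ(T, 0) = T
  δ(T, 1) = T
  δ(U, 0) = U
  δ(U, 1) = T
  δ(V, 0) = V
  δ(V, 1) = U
Testing a few strings:
  '1100' → accept
  '010' → reject
  '00' → reject
  '1' → reject
State roles: S=zero 1's; T=≥ three 1's (dead); U=two 1's; V=one 1
All binary strings containing exactly two 1's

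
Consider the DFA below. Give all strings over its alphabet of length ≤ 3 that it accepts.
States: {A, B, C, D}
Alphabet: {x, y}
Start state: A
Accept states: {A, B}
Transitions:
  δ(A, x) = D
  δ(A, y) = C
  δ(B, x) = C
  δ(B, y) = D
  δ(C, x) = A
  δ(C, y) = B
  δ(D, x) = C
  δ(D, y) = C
ε, yx, yy, xxx, xxy, xyx, xyy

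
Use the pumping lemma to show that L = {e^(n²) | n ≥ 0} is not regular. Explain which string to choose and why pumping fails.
Assume L is regular with pumping length p. Idea: pumping adds a fixed amount, but gaps between consecutive squares grow.
Choose s = e^(p²) (length p² ≥ p). By the pumping lemma, s = xyz with |xy| ≤ p, |y| > 0, so |y| = k with 1 ≤ k ≤ p. Then |xy²z| = p²+k. Since p² < p²+k ≤ p²+p < (p+1)², the length p²+k lies strictly between consecutive squares, so it is not a perfect square and xy²z ∉ L.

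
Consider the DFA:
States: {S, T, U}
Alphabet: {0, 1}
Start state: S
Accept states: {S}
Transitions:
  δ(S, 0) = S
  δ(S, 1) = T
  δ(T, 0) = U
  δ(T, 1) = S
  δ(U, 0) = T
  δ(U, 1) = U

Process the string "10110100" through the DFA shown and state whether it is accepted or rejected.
Processing string "10110100":
  S --1--> T
  T --0--> U
  U --1--> U
  U --1--> U
  U --0--> T
  T --1--> S
  S --0--> S
  S --0--> S
Final state: S
Accept states: {S}
Yes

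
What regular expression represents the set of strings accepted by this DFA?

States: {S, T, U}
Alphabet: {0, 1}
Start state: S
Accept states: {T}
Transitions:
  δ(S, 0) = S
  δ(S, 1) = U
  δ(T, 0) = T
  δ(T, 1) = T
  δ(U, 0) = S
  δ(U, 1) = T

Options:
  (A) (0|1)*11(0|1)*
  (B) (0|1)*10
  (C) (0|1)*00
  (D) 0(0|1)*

Check each option against the DFA on short strings; one disagreement eliminates an option:
  (A) (0|1)*11(0|1)*: agrees with the DFA on every string of length ≤ 6
  (B) (0|1)*10: on '10' the DFA goes S → U → S and rejects (S ∉ Accept), but the regex matches it → eliminate
  (C) (0|1)*00: on '00' the DFA goes S → S → S and rejects (S ∉ Accept), but the regex matches it → eliminate
  (D) 0(0|1)*: on '0' the DFA goes S → S and rejects (S ∉ Accept), but the regex matches it → eliminate
Only (A) is consistent with the DFA.
(A) (0|1)*11(0|1)*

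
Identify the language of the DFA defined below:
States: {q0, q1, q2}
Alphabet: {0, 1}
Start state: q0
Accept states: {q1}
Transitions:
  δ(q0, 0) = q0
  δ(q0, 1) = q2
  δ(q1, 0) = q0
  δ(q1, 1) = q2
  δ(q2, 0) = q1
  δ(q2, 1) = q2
Testing a few strings:
  '00' → reject
  '101' → reject
  '0111' → reject
  '100' → reject
State roles: q0=no suffix match; q1=suffix is 10; q2=one trailing 1
All binary strings ending with 10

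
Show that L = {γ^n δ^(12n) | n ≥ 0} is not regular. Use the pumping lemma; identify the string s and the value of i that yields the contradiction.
Assume L is regular with pumping length p. Idea: pumping the γ-block breaks the 1:12 ratio.
Choose s = γ^p δ^(12p) (length 13p ≥ p). By the pumping lemma, s = xyz with |xy| ≤ p, |y| > 0, so y = γ^k with k ≥ 1. Then xy²z = γ^(p+k) δ^(12p). For this to be in L we would need 12p = 12(p+k), i.e. 12k = 0, contradicting k ≥ 1. So xy²z ∉ L.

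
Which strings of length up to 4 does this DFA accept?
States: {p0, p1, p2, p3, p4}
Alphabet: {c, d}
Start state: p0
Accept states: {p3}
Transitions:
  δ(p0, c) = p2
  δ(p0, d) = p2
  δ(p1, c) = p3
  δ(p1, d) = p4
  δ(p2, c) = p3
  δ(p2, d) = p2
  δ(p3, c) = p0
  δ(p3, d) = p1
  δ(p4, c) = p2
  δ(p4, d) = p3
cc, dc, cdc, ddc, ccdc, cddc, dcdc, dddc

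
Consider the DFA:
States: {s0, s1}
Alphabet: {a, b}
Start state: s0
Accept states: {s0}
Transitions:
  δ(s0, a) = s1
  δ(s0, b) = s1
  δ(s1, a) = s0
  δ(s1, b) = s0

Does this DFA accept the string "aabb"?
Processing string "aabb":
  s0 --a--> s1
  s1 --a--> s0
  s0 --b--> s1
  s1 --b--> s0
Final state: s0
Accept states: {s0}
Yes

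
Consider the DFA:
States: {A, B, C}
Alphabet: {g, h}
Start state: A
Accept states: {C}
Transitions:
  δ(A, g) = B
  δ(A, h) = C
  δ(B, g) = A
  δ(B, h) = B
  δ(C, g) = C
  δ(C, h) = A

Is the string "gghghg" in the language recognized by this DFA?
Processing string "gghghg":
  A --g--> B
  B --g--> A
  A --h--> C
  C --g--> C
  C --h--> A
  A --g--> B
Final state: B
Accept states: {C}
No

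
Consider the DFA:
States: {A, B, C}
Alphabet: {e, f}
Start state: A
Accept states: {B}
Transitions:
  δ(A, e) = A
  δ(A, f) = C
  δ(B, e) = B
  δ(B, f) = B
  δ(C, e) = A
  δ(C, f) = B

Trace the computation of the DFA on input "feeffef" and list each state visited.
read 'f': A → C
  read 'e': C → A
  read 'e': A → A
  read 'f': A → C
  read 'f': C → B
  read 'e': B → B
  read 'f': B → B
A -> C -> A -> A -> C -> B -> B -> B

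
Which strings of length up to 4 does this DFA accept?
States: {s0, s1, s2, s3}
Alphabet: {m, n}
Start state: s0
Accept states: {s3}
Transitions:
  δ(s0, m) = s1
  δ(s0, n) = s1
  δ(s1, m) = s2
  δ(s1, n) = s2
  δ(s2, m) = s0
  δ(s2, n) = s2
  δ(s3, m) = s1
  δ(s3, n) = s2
None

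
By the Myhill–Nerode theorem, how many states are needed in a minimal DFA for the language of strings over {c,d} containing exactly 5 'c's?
By Myhill–Nerode, count the distinguishable equivalence classes: 7 classes — having seen 0, 1, …, 5, or >5 copies of 'c'; the count-5 class is the only accepting one and >5 is dead.
7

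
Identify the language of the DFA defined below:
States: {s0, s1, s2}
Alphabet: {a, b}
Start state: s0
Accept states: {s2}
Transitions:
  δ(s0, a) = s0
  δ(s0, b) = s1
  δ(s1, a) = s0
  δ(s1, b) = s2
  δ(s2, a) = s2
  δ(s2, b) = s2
Testing a few strings:
  'babb' → accept
  'bba' → accept
  'bbbb' → accept
  'aaaa' → reject
State roles: s0=no progress toward bb; s1=one trailing b; s2=substring bb seen
All strings over {a,b} containing the substring bb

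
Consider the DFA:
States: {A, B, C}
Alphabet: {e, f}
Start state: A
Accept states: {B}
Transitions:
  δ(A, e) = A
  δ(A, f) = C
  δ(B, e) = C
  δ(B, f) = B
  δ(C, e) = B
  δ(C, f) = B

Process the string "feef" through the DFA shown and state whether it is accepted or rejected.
Processing string "feef":
  A --f--> C
  C --e--> B
  B --e--> C
  C --f--> B
Final state: B
Accept states: {B}
Yes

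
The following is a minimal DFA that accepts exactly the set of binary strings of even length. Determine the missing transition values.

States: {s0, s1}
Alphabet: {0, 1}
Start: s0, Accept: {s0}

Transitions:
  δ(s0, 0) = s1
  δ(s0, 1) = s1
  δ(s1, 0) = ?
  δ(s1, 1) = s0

From the language and accept set, identify what each state tracks — s0: even length so far; s1: odd length so far.
Each missing δ(q, a) is the state matching the new tracked value after reading a.
δ(s1, 0) = s0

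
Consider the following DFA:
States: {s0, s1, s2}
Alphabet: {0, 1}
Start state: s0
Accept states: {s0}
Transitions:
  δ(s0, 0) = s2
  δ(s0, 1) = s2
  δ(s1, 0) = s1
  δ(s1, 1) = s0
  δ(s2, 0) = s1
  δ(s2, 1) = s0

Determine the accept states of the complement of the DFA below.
Complement accept states = All states \ Original accept states
= {s0, s1, s2} \ {s0}
{s1, s2}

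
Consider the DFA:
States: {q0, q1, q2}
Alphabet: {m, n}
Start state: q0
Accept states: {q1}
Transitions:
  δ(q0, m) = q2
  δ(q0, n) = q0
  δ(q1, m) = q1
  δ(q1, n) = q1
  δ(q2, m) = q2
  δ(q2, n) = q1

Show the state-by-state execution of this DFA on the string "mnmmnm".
read 'm': q0 → q2
  read 'n': q2 → q1
  read 'm': q1 → q1
  read 'm': q1 → q1
  read 'n': q1 → q1
  read 'm': q1 → q1
q0 -> q2 -> q1 -> q1 -> q1 -> q1 -> q1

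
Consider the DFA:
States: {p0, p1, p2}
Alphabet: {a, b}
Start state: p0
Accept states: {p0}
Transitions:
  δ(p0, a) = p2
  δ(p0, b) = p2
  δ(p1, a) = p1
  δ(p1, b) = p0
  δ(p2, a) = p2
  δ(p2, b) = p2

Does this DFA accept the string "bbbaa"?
Processing string "bbbaa":
  p0 --b--> p2
  p2 --b--> p2
  p2 --b--> p2
  p2 --a--> p2
  p2 --a--> p2
Final state: p2
Accept states: {p0}
No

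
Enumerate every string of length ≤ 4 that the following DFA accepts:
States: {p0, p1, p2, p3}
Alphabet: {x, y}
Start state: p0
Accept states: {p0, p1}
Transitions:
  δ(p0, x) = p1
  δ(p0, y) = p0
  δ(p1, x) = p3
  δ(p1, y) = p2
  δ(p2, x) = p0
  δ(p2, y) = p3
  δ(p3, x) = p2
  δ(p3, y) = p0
ε, x, y, yx, yy, xxy, xyx, yyx, yyy, xxxx, xxyx, xxyy, xyxx, xyxy, xyyy, yxxy, yxyx, yyyx, yyyy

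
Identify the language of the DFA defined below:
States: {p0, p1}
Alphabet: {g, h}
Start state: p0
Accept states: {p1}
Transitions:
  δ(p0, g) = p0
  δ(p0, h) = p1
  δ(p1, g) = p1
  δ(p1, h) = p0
Testing a few strings:
  'gg' → reject
  'hg' → accept
  'hhg' → reject
  'g' → reject
State roles: p0=even number of h's so far; p1=odd number of h's so far
All strings over {g,h} with an odd number of h's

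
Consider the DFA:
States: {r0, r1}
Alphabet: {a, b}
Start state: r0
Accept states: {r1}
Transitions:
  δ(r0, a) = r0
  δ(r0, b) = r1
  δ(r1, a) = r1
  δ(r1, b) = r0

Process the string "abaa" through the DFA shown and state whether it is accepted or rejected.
Processing string "abaa":
  r0 --a--> r0
  r0 --b--> r1
  r1 --a--> r1
  r1 --a--> r1
Final state: r1
Accept states: {r1}
Yes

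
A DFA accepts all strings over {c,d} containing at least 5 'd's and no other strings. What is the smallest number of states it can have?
By Myhill–Nerode, count the distinguishable equivalence classes: 6 classes — having seen 0, 1, …, 4, or ≥5 copies of 'd'; any two classes i < j (j ≤ 5) are distinguished by the string d^(5−j), which takes class j to 5 copies (accepted) but leaves class i below 5 (rejected).
6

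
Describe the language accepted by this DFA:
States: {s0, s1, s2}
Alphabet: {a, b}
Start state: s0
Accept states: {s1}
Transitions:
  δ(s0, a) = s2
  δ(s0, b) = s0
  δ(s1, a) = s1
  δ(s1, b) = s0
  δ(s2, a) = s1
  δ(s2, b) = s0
Testing a few strings:
  'a' → reject
  'baba' → reject
  'bb' → reject
  'b' → reject
State roles: s0=last symbol not a; s1=two trailing a's; s2=one trailing a
All strings over {a,b} ending with aa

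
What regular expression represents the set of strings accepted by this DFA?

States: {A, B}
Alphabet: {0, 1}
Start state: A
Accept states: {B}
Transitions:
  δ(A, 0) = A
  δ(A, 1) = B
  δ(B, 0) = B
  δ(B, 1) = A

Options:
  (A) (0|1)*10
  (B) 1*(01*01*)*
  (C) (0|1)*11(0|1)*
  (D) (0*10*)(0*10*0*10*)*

Check each option against the DFA on short strings; one disagreement eliminates an option:
  (A) (0|1)*10: on '1' the DFA goes A → B and accepts (B ∈ Accept), but the regex does not match it → eliminate
  (B) 1*(01*01*)*: on ε the DFA stays in A and rejects (A ∉ Accept), but the regex matches it → eliminate
  (C) (0|1)*11(0|1)*: on '1' the DFA goes A → B and accepts (B ∈ Accept), but the regex does not match it → eliminate
  (D) (0*10*)(0*10*0*10*)*: agrees with the DFA on every string of length ≤ 6
Only (D) is consistent with the DFA.
(D) (0*10*)(0*10*0*10*)*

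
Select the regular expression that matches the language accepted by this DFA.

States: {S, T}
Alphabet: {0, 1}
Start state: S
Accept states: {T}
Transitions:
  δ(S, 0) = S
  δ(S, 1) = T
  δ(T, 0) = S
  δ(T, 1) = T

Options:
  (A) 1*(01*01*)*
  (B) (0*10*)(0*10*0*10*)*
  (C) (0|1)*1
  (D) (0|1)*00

Check each option against the DFA on short strings; one disagreement eliminates an option:
  (A) 1*(01*01*)*: on ε the DFA stays in S and rejects (S ∉ Accept), but the regex matches it → eliminate
  (B) (0*10*)(0*10*0*10*)*: on '10' the DFA goes S → T → S and rejects (S ∉ Accept), but the regex matches it → eliminate
  (C) (0|1)*1: agrees with the DFA on every string of length ≤ 6
  (D) (0|1)*00: on '1' the DFA goes S → T and accepts (T ∈ Accept), but the regex does not match it → eliminate
Only (C) is consistent with the DFA.
(C) (0|1)*1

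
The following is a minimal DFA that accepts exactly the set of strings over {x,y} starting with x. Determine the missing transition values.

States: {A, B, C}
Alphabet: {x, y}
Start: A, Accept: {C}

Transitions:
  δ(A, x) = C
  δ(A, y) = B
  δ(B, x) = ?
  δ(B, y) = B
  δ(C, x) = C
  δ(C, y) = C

From the language and accept set, identify what each state tracks — A: no input read; B: started with y (dead); C: started with x.
Each missing δ(q, a) is the state matching the new tracked value after reading a.
δ(B, x) = B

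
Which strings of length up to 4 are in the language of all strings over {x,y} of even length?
ε, xx, xy, yx, yy, xxxx, xxxy, xxyx, xxyy, xyxx, xyxy, xyyx, xyyy, yxxx, yxxy, yxyx, yxyy, yyxx, yyxy, yyyx, yyyy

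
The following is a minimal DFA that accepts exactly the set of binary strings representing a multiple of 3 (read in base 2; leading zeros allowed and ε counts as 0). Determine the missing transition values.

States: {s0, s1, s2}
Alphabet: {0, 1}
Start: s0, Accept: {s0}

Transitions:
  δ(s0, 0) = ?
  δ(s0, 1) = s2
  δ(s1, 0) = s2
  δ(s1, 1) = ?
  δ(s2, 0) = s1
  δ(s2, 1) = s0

From the language and accept set, identify what each state tracks — s0: value ≡ 0 (mod 3); s1: value ≡ 2 (mod 3); s2: value ≡ 1 (mod 3).
Each missing δ(q, a) is the state matching the new tracked value after reading a.
δ(s0, 0) = s0; δ(s1, 1) = s1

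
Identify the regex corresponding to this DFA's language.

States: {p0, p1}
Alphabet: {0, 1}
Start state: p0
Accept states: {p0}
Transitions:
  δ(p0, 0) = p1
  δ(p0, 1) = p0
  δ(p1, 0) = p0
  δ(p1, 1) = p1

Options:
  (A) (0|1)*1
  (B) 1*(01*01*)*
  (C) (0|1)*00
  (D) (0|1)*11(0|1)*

Check each option against the DFA on short strings; one disagreement eliminates an option:
  (A) (0|1)*1: on ε the DFA stays in p0 and accepts (p0 ∈ Accept), but the regex does not match it → eliminate
  (B) 1*(01*01*)*: agrees with the DFA on every string of length ≤ 6
  (C) (0|1)*00: on ε the DFA stays in p0 and accepts (p0 ∈ Accept), but the regex does not match it → eliminate
  (D) (0|1)*11(0|1)*: on ε the DFA stays in p0 and accepts (p0 ∈ Accept), but the regex does not match it → eliminate
Only (B) is consistent with the DFA.
(B) 1*(01*01*)*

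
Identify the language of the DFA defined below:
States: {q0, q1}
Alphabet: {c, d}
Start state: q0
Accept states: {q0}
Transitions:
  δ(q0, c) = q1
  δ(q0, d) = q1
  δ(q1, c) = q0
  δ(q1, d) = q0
Testing a few strings:
  'ccd' → reject
  'd' → reject
  'cc' → accept
  'c' → reject
State roles: q0=even length so far; q1=odd length so far
All strings over {c,d} of even length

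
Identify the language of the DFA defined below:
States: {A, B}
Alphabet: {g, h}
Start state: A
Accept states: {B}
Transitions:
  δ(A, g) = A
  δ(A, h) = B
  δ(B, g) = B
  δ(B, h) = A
Testing a few strings:
  'gg' → reject
  'gh' → accept
  'g' → reject
  'hhg' → reject
State roles: A=even number of h's so far; B=odd number of h's so far
All strings over {g,h} with an odd number of h's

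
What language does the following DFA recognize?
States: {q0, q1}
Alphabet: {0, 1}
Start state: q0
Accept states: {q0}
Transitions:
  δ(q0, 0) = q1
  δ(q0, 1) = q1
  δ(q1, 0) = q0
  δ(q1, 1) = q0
Testing a few strings:
  '100' → reject
  '111' → reject
  '10' → accept
  '101' → reject
State roles: q0=even length so far; q1=odd length so far
All binary strings of even length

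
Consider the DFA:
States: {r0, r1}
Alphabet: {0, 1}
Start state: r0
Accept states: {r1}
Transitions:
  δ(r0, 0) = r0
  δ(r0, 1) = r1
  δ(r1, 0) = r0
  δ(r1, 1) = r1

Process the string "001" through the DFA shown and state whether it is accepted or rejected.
Processing string "001":
  r0 --0--> r0
  r0 --0--> r0
  r0 --1--> r1
Final state: r1
Accept states: {r1}
Yes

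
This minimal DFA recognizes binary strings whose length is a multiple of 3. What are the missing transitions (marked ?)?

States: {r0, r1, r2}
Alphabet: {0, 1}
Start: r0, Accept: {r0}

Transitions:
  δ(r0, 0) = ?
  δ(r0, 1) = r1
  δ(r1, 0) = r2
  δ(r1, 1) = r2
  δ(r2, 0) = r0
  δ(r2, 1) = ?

From the language and accept set, identify what each state tracks — r0: length ≡ 0 (mod 3); r1: length ≡ 1 (mod 3); r2: length ≡ 2 (mod 3).
Each missing δ(q, a) is the state matching the new tracked value after reading a.
δ(r0, 0) = r1; δ(r2, 1) = r0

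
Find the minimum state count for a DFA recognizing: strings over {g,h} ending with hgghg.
By Myhill–Nerode, count the distinguishable equivalence classes: 6 classes — one per longest suffix of the input that is a prefix of 'hgghg' (lengths 0 through 5); only the length-5 class is accepting.
6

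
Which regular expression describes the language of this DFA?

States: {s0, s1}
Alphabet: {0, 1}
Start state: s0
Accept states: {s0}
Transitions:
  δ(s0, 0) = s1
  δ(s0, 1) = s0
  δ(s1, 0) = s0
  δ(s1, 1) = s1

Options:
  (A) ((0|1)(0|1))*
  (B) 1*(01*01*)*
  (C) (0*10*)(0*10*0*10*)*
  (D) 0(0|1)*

Check each option against the DFA on short strings; one disagreement eliminates an option:
  (A) ((0|1)(0|1))*: on '1' the DFA goes s0 → s0 and accepts (s0 ∈ Accept), but the regex does not match it → eliminate
  (B) 1*(01*01*)*: agrees with the DFA on every string of length ≤ 6
  (C) (0*10*)(0*10*0*10*)*: on ε the DFA stays in s0 and accepts (s0 ∈ Accept), but the regex does not match it → eliminate
  (D) 0(0|1)*: on ε the DFA stays in s0 and accepts (s0 ∈ Accept), but the regex does not match it → eliminate
Only (B) is consistent with the DFA.
(B) 1*(01*01*)*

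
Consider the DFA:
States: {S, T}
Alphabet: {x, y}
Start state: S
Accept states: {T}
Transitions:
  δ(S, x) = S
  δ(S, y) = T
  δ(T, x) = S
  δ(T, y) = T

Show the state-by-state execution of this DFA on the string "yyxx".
read 'y': S → T
  read 'y': T → T
  read 'x': T → S
  read 'x': S → S
S -> T -> T -> S -> S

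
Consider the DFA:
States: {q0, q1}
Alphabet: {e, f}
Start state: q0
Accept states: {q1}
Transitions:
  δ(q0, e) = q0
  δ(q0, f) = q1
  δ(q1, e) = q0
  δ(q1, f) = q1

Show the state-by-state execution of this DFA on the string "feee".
read 'f': q0 → q1
  read 'e': q1 → q0
  read 'e': q0 → q0
  read 'e': q0 → q0
q0 -> q1 -> q0 -> q0 -> q0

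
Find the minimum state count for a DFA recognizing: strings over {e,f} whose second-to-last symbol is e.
By Myhill–Nerode, count the distinguishable equivalence classes: 2^2 = 4 classes — the DFA must remember the last 2 symbols read; every pair of distinct length-2 suffixes is distinguishable by some continuation.
4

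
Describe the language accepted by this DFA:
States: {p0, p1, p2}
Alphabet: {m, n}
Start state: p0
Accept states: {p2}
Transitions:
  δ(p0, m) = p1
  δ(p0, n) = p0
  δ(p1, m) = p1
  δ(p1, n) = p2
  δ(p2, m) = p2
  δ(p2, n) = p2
Testing a few strings:
  'nnm' → reject
  'm' → reject
  'mmnn' → accept
  'mmm' → reject
State roles: p0=no m seen yet; p1=seen a m, waiting for n; p2=substring mn seen
All strings over {m,n} containing the substring mn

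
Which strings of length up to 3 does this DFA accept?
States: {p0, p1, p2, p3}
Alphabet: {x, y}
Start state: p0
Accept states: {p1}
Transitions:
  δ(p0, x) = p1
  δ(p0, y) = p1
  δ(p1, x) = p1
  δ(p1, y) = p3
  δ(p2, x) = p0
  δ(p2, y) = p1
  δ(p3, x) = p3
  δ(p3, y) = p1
x, y, xx, yx, xxx, xyy, yxx, yyy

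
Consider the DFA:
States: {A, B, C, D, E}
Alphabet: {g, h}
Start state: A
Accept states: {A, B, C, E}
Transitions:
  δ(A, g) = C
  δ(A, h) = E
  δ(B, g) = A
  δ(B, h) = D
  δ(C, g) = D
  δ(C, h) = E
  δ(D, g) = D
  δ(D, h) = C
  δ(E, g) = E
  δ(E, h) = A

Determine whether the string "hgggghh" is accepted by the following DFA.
Processing string "hgggghh":
  A --h--> E
  E --g--> E
  E --g--> E
  E --g--> E
  E --g--> E
  E --h--> A
  A --h--> E
Final state: E
Accept states: {A, B, C, E}
Yes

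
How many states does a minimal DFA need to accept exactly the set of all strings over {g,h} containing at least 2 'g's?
By Myhill–Nerode, count the distinguishable equivalence classes: 3 classes — having seen 0, 1, or ≥2 copies of 'g'; any two classes i < j (j ≤ 2) are distinguished by the string g^(2−j), which takes class j to 2 copies (accepted) but leaves class i below 2 (rejected).
3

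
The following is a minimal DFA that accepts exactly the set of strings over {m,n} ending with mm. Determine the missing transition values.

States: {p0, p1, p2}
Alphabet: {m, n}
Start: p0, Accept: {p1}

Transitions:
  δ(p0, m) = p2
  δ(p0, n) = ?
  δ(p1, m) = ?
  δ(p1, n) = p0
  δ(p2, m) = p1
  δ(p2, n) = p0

From the language and accept set, identify what each state tracks — p0: last symbol not m; p1: two trailing m's; p2: one trailing m.
Each missing δ(q, a) is the state matching the new tracked value after reading a.
δ(p0, n) = p0; δ(p1, m) = p1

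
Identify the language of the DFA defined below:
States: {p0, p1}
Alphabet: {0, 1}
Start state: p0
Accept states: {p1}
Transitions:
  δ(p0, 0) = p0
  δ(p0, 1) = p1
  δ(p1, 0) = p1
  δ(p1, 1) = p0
Testing a few strings:
  '000' → reject
  '1' → accept
  '10' → accept
  '00' → reject
State roles: p0=even number of 1's so far; p1=odd number of 1's so far
All binary strings with an odd number of 1's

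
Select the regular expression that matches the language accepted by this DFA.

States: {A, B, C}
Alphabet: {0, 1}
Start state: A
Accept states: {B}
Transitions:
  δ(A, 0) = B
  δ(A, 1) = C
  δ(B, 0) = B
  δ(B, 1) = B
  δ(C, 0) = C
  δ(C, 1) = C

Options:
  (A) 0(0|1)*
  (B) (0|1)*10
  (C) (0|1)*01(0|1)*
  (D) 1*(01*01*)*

Check each option against the DFA on short strings; one disagreement eliminates an option:
  (A) 0(0|1)*: agrees with the DFA on every string of length ≤ 6
  (B) (0|1)*10: on '0' the DFA goes A → B and accepts (B ∈ Accept), but the regex does not match it → eliminate
  (C) (0|1)*01(0|1)*: on '0' the DFA goes A → B and accepts (B ∈ Accept), but the regex does not match it → eliminate
  (D) 1*(01*01*)*: on ε the DFA stays in A and rejects (A ∉ Accept), but the regex matches it → eliminate
Only (A) is consistent with the DFA.
(A) 0(0|1)*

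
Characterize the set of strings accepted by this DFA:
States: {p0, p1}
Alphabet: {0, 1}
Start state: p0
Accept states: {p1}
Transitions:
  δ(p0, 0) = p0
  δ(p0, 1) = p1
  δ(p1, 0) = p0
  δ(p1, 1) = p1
Testing a few strings:
  '001' → accept
  '100' → reject
  '0' → reject
  '1' → accept
State roles: p0=last symbol not 1; p1=last symbol is 1
All binary strings ending with 1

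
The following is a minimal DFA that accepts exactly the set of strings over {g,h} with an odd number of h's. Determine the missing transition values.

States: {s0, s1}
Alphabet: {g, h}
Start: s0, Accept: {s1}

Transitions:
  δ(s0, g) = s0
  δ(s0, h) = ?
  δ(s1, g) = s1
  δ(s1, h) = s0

From the language and accept set, identify what each state tracks — s0: even number of h's so far; s1: odd number of h's so far.
Each missing δ(q, a) is the state matching the new tracked value after reading a.
δ(s0, h) = s1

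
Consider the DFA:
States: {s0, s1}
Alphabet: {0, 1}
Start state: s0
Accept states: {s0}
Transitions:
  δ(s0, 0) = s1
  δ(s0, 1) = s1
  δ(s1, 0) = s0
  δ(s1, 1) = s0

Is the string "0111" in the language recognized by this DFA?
Processing string "0111":
  s0 --0--> s1
  s1 --1--> s0
  s0 --1--> s1
  s1 --1--> s0
Final state: s0
Accept states: {s0}
Yes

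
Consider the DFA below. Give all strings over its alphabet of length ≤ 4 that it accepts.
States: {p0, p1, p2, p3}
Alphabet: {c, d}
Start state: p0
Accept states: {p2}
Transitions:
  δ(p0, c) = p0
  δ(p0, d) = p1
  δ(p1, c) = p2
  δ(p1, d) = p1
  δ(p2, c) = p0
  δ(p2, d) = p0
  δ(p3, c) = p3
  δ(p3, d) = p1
dc, cdc, ddc, ccdc, cddc, dddc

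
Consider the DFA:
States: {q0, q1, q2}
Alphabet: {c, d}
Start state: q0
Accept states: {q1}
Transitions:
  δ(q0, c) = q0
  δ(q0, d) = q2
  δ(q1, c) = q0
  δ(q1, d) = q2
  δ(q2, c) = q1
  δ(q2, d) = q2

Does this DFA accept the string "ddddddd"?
Processing string "ddddddd":
  q0 --d--> q2
  q2 --d--> q2
  q2 --d--> q2
  q2 --d--> q2
  q2 --d--> q2
  q2 --d--> q2
  q2 --d--> q2
Final state: q2
Accept states: {q1}
No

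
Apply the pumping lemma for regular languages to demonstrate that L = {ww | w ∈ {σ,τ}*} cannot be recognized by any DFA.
Assume L is regular with pumping length p. Idea: pumping the leading σ-block breaks the equality of the two halves.
Choose s = σ^p τ σ^p τ ∈ L (with w = σ^p τ). |s| = 2p+2 ≥ p. By the pumping lemma, s = xyz with |xy| ≤ p, |y| > 0, so y = σ^k with k ≥ 1, in the first σ-block. Then xy²z = σ^(p+k) τ σ^p τ, of length 2p+2+k. If k is odd this length is odd, so it cannot be of the form ww. If k is even, each half has length p+1+k/2 ≤ p+k, so the first half lies entirely inside the leading σ-block and contains no τ, while the second half ends in τ; the halves differ. Either way xy²z ∉ L.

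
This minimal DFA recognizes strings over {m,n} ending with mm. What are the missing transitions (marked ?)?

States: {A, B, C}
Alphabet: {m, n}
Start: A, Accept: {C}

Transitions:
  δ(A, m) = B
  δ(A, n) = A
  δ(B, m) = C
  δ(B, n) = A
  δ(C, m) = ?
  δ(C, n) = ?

From the language and accept set, identify what each state tracks — A: last symbol not m; B: one trailing m; C: two trailing m's.
Each missing δ(q, a) is the state matching the new tracked value after reading a.
δ(C, m) = C; δ(C, n) = A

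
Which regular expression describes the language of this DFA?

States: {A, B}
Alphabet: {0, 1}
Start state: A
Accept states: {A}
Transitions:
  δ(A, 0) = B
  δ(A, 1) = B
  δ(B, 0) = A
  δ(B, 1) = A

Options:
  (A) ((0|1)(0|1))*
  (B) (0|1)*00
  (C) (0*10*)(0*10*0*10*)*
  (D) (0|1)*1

Check each option against the DFA on short strings; one disagreement eliminates an option:
  (A) ((0|1)(0|1))*: agrees with the DFA on every string of length ≤ 6
  (B) (0|1)*00: on ε the DFA stays in A and accepts (A ∈ Accept), but the regex does not match it → eliminate
  (C) (0*10*)(0*10*0*10*)*: on ε the DFA stays in A and accepts (A ∈ Accept), but the regex does not match it → eliminate
  (D) (0|1)*1: on ε the DFA stays in A and accepts (A ∈ Accept), but the regex does not match it → eliminate
Only (A) is consistent with the DFA.
(A) ((0|1)(0|1))*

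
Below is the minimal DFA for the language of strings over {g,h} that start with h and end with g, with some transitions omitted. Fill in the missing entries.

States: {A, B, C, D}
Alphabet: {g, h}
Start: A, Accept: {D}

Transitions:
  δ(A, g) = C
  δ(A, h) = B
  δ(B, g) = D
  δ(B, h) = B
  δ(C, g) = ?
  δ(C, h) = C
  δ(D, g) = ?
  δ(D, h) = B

From the language and accept set, identify what each state tracks — A: no input read; B: started with h, last symbol h; C: started with g (dead); D: started with h, last symbol g.
Each missing δ(q, a) is the state matching the new tracked value after reading a.
δ(C, g) = C; δ(D, g) = D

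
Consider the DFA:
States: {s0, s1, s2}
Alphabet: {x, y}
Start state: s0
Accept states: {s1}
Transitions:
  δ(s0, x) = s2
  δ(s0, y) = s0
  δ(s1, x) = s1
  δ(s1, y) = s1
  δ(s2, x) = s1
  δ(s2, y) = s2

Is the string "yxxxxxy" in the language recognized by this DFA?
Processing string "yxxxxxy":
  s0 --y--> s0
  s0 --x--> s2
  s2 --x--> s1
  s1 --x--> s1
  s1 --x--> s1
  s1 --x--> s1
  s1 --y--> s1
Final state: s1
Accept states: {s1}
Yes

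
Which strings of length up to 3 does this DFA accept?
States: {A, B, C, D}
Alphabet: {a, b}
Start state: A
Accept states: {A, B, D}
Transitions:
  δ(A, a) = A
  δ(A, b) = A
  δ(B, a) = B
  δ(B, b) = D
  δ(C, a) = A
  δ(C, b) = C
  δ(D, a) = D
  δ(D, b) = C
ε, a, b, aa, ab, ba, bb, aaa, aab, aba, abb, baa, bab, bba, bbb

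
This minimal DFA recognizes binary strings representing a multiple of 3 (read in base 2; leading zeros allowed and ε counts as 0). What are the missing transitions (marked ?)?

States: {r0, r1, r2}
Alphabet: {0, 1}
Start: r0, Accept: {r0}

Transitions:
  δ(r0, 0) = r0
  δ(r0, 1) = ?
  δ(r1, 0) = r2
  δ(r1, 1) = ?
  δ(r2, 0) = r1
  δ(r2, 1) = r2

From the language and accept set, identify what each state tracks — r0: value ≡ 0 (mod 3); r1: value ≡ 1 (mod 3); r2: value ≡ 2 (mod 3).
Each missing δ(q, a) is the state matching the new tracked value after reading a.
δ(r0, 1) = r1; δ(r1, 1) = r0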